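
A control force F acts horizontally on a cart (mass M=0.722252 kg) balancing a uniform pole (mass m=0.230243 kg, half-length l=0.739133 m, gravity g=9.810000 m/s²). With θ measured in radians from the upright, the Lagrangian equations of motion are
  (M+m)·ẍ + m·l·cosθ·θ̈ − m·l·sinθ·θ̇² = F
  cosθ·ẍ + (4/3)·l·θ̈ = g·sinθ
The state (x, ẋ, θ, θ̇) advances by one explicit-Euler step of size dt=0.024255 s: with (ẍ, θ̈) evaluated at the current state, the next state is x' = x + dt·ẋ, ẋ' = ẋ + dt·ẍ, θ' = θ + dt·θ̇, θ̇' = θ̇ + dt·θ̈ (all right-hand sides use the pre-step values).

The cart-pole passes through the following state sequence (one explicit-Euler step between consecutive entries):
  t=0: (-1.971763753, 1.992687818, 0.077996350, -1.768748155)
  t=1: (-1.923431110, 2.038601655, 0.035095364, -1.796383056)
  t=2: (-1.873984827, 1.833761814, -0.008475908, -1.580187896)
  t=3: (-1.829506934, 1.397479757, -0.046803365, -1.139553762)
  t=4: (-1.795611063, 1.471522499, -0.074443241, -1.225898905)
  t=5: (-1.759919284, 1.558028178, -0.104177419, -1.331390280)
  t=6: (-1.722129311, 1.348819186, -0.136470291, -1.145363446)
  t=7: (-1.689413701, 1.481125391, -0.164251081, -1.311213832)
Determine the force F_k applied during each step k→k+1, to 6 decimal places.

step 0→1:
  ẍ = (ẋ'−ẋ)/dt = (2.038601655−1.992687818)/0.024255 = 1.892964
  θ̈ = (θ̇'−θ̇)/dt = (-1.796383056−-1.768748155)/0.024255 = -1.139349
  sinθ=0.077917, cosθ=0.996960
  F = (M+m)·ẍ + m·l·cosθ·θ̈ − m·l·sinθ·θ̇² = 1.803039 + -0.193305 − 0.041483 = 1.568250
step 1→2:
  ẍ = (ẋ'−ẋ)/dt = (1.833761814−2.038601655)/0.024255 = -8.445262
  θ̈ = (θ̇'−θ̇)/dt = (-1.580187896−-1.796383056)/0.024255 = 8.913426
  sinθ=0.035088, cosθ=0.999384
  F = (M+m)·ẍ + m·l·cosθ·θ̈ − m·l·sinθ·θ̇² = -8.044070 + 1.515955 − 0.019269 = -6.547385
step 2→3:
  ẍ = (ẋ'−ẋ)/dt = (1.397479757−1.833761814)/0.024255 = -17.987304
  θ̈ = (θ̇'−θ̇)/dt = (-1.139553762−-1.580187896)/0.024255 = 18.166734
  sinθ=-0.008476, cosθ=0.999964
  F = (M+m)·ẍ + m·l·cosθ·θ̈ − m·l·sinθ·θ̇² = -17.132817 + 3.091507 − -0.003602 = -14.037708
step 3→4:
  ẍ = (ẋ'−ẋ)/dt = (1.471522499−1.397479757)/0.024255 = 3.052680
  θ̈ = (θ̇'−θ̇)/dt = (-1.225898905−-1.139553762)/0.024255 = -3.559890
  sinθ=-0.046786, cosθ=0.998905
  F = (M+m)·ẍ + m·l·cosθ·θ̈ − m·l·sinθ·θ̇² = 2.907662 + -0.605159 − -0.010339 = 2.312842
step 4→5:
  ẍ = (ẋ'−ẋ)/dt = (1.558028178−1.471522499)/0.024255 = 3.566509
  θ̈ = (θ̇'−θ̇)/dt = (-1.331390280−-1.225898905)/0.024255 = -4.349263
  sinθ=-0.074375, cosθ=0.997230
  F = (M+m)·ẍ + m·l·cosθ·θ̈ − m·l·sinθ·θ̇² = 3.397082 + -0.738108 − -0.019021 = 2.677995
step 5→6:
  ẍ = (ẋ'−ẋ)/dt = (1.348819186−1.558028178)/0.024255 = -8.625397
  θ̈ = (θ̇'−θ̇)/dt = (-1.145363446−-1.331390280)/0.024255 = 7.669628
  sinθ=-0.103989, cosθ=0.994578
  F = (M+m)·ẍ + m·l·cosθ·θ̈ − m·l·sinθ·θ̇² = -8.215647 + 1.298143 − -0.031369 = -6.886135
step 6→7:
  ẍ = (ẋ'−ẋ)/dt = (1.481125391−1.348819186)/0.024255 = 5.454801
  θ̈ = (θ̇'−θ̇)/dt = (-1.311213832−-1.145363446)/0.024255 = -6.837781
  sinθ=-0.136047, cosθ=0.990702
  F = (M+m)·ẍ + m·l·cosθ·θ̈ − m·l·sinθ·θ̇² = 5.195671 + -1.152836 − -0.030373 = 4.073208

F_0 = 1.568250 N
F_1 = -6.547385 N
F_2 = -14.037708 N
F_3 = 2.312842 N
F_4 = 2.677995 N
F_5 = -6.886135 N
F_6 = 4.073208 N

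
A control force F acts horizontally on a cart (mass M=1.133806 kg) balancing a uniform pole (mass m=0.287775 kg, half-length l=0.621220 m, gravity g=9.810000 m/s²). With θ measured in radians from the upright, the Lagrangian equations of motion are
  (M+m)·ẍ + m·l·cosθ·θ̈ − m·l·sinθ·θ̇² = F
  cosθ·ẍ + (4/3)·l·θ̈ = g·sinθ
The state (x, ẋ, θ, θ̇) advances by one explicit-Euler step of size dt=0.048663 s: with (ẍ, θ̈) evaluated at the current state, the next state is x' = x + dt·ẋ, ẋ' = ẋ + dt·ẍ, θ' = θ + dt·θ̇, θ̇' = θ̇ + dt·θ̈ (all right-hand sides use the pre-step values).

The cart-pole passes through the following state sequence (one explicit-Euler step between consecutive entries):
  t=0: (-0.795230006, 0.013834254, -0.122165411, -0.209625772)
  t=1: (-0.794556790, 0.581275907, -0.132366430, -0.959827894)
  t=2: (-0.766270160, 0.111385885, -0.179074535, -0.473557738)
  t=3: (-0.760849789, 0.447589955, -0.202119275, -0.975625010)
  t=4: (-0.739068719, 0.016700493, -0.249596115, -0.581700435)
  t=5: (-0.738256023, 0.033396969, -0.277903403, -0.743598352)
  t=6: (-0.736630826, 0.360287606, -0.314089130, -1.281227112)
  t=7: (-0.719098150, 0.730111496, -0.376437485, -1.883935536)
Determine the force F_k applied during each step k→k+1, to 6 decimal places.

F_0 = 13.842048 N
F_1 = -11.934285 N
F_2 = 8.013660 N
F_3 = -11.135627 N
F_4 = -0.073636 N
F_5 = 7.677209 N
F_6 = 8.788416 N

step 0→1:
  ẍ = (ẋ'−ẋ)/dt = (0.581275907−0.013834254)/0.048663 = 11.660639
  θ̈ = (θ̇'−θ̇)/dt = (-0.959827894−-0.209625772)/0.048663 = -15.416274
  sinθ=-0.121862, cosθ=0.992547
  F = (M+m)·ẍ + m·l·cosθ·θ̈ − m·l·sinθ·θ̇² = 16.576542 + -2.735451 − -0.000957 = 13.842048
step 1→2:
  ẍ = (ẋ'−ẋ)/dt = (0.111385885−0.581275907)/0.048663 = -9.656002
  θ̈ = (θ̇'−θ̇)/dt = (-0.473557738−-0.959827894)/0.048663 = 9.992605
  sinθ=-0.131980, cosθ=0.991252
  F = (M+m)·ẍ + m·l·cosθ·θ̈ − m·l·sinθ·θ̇² = -13.726789 + 1.770767 − -0.021737 = -11.934285
step 2→3:
  ẍ = (ẋ'−ẋ)/dt = (0.447589955−0.111385885)/0.048663 = 6.908823
  θ̈ = (θ̇'−θ̇)/dt = (-0.975625010−-0.473557738)/0.048663 = -10.317228
  sinθ=-0.178119, cosθ=0.984009
  F = (M+m)·ẍ + m·l·cosθ·θ̈ − m·l·sinθ·θ̇² = 9.821452 + -1.814933 − -0.007141 = 8.013660
step 3→4:
  ẍ = (ẋ'−ẋ)/dt = (0.016700493−0.447589955)/0.048663 = -8.854560
  θ̈ = (θ̇'−θ̇)/dt = (-0.581700435−-0.975625010)/0.048663 = 8.094950
  sinθ=-0.200746, cosθ=0.979643
  F = (M+m)·ẍ + m·l·cosθ·θ̈ − m·l·sinθ·θ̇² = -12.587475 + 1.417688 − -0.034159 = -11.135627
step 4→5:
  ẍ = (ẋ'−ẋ)/dt = (0.033396969−0.016700493)/0.048663 = 0.343104
  θ̈ = (θ̇'−θ̇)/dt = (-0.743598352−-0.581700435)/0.048663 = -3.326920
  sinθ=-0.247013, cosθ=0.969012
  F = (M+m)·ẍ + m·l·cosθ·θ̈ − m·l·sinθ·θ̇² = 0.487750 + -0.576329 − -0.014942 = -0.073636
step 5→6:
  ẍ = (ẋ'−ẋ)/dt = (0.360287606−0.033396969)/0.048663 = 6.717437
  θ̈ = (θ̇'−θ̇)/dt = (-1.281227112−-0.743598352)/0.048663 = -11.047999
  sinθ=-0.274340, cosθ=0.961633
  F = (M+m)·ẍ + m·l·cosθ·θ̈ − m·l·sinθ·θ̇² = 9.549381 + -1.899290 − -0.027118 = 7.677209
step 6→7:
  ẍ = (ẋ'−ẋ)/dt = (0.730111496−0.360287606)/0.048663 = 7.599694
  θ̈ = (θ̇'−θ̇)/dt = (-1.883935536−-1.281227112)/0.048663 = -12.385353
  sinθ=-0.308950, cosθ=0.951078
  F = (M+m)·ẍ + m·l·cosθ·θ̈ − m·l·sinθ·θ̇² = 10.803580 + -2.105829 − -0.090665 = 8.788416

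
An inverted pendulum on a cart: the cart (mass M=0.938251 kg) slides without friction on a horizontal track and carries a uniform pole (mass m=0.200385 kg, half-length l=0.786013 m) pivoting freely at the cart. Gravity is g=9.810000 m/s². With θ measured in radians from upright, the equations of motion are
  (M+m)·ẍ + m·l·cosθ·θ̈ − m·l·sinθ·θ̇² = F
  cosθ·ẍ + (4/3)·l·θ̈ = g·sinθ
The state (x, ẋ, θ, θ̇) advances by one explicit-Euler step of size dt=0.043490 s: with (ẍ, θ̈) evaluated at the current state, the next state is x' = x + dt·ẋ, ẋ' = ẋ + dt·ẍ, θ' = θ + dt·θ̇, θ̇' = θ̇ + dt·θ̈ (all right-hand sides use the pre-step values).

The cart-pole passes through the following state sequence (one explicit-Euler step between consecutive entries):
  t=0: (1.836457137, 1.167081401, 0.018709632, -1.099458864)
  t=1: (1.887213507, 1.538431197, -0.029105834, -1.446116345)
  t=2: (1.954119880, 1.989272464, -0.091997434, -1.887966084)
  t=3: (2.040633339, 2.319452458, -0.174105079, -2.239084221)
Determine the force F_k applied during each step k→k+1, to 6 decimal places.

step 0→1:
  ẍ = (ẋ'−ẋ)/dt = (1.538431197−1.167081401)/0.043490 = 8.538740
  θ̈ = (θ̇'−θ̇)/dt = (-1.446116345−-1.099458864)/0.043490 = -7.970970
  sinθ=0.018709, cosθ=0.999825
  F = (M+m)·ẍ + m·l·cosθ·θ̈ − m·l·sinθ·θ̇² = 9.722517 + -1.255250 − 0.003562 = 8.463705
step 1→2:
  ẍ = (ẋ'−ẋ)/dt = (1.989272464−1.538431197)/0.043490 = 10.366550
  θ̈ = (θ̇'−θ̇)/dt = (-1.887966084−-1.446116345)/0.043490 = -10.159801
  sinθ=-0.029102, cosθ=0.999576
  F = (M+m)·ẍ + m·l·cosθ·θ̈ − m·l·sinθ·θ̇² = 11.803727 + -1.599544 − -0.009586 = 10.213769
step 2→3:
  ẍ = (ẋ'−ẋ)/dt = (2.319452458−1.989272464)/0.043490 = 7.592090
  θ̈ = (θ̇'−θ̇)/dt = (-2.239084221−-1.887966084)/0.043490 = -8.073537
  sinθ=-0.091868, cosθ=0.995771
  F = (M+m)·ẍ + m·l·cosθ·θ̈ − m·l·sinθ·θ̇² = 8.644627 + -1.266247 − -0.051576 = 7.429956

F_0 = 8.463705 N
F_1 = 10.213769 N
F_2 = 7.429956 N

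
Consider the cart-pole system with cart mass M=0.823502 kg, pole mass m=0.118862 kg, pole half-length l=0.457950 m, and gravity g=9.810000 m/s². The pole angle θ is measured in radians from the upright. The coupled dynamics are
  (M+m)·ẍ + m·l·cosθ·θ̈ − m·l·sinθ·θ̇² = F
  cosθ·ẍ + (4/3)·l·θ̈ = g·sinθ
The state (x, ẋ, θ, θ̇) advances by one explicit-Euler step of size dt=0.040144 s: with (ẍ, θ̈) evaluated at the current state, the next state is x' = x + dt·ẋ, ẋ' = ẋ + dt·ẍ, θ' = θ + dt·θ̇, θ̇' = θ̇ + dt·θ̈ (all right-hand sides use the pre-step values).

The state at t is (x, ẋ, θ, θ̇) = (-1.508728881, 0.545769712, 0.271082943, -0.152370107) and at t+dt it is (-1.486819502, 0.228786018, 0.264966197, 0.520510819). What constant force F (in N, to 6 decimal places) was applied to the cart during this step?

F = -6.562334 N

ẍ = (ẋ'−ẋ)/dt = (0.228786018−0.545769712)/0.040144 = -7.896166
θ̈ = (θ̇'−θ̇)/dt = (0.520510819−-0.152370107)/0.040144 = 16.761681
sinθ=0.267775, cosθ=0.963481
F = (M+m)·ẍ + m·l·cosθ·θ̈ − m·l·sinθ·θ̇² = -7.441063 + 0.879067 − 0.000338 = -6.562334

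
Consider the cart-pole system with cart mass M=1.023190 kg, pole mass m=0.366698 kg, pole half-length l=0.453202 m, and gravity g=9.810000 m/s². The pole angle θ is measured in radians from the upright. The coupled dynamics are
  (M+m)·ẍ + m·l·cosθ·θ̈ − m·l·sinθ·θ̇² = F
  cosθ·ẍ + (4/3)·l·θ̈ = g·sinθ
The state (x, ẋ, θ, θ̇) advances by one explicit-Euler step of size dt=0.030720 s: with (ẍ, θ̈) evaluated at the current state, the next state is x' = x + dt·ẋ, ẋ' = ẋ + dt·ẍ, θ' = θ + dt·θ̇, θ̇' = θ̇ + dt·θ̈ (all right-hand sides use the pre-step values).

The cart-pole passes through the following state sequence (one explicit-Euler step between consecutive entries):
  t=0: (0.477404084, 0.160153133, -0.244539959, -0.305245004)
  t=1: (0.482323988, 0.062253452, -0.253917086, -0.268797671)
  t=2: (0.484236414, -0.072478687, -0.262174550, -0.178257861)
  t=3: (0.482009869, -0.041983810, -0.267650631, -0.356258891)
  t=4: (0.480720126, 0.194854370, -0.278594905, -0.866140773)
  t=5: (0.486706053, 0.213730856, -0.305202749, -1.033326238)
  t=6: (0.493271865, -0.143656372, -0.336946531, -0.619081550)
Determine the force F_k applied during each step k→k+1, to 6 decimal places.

F_0 = -4.234294 N
F_1 = -5.618676 N
F_2 = 0.451031 N
F_3 = 8.060891 N
F_4 = 0.018766 N
F_5 = -13.978811 N

step 0→1:
  ẍ = (ẋ'−ẋ)/dt = (0.062253452−0.160153133)/0.030720 = -3.186839
  θ̈ = (θ̇'−θ̇)/dt = (-0.268797671−-0.305245004)/0.030720 = 1.186437
  sinθ=-0.242110, cosθ=0.970249
  F = (M+m)·ẍ + m·l·cosθ·θ̈ − m·l·sinθ·θ̇² = -4.429349 + 0.191306 − -0.003749 = -4.234294
step 1→2:
  ẍ = (ẋ'−ẋ)/dt = (-0.072478687−0.062253452)/0.030720 = -4.385812
  θ̈ = (θ̇'−θ̇)/dt = (-0.178257861−-0.268797671)/0.030720 = 2.947259
  sinθ=-0.251197, cosθ=0.967936
  F = (M+m)·ẍ + m·l·cosθ·θ̈ − m·l·sinθ·θ̇² = -6.095787 + 0.474095 − -0.003016 = -5.618676
step 2→3:
  ẍ = (ẋ'−ẋ)/dt = (-0.041983810−-0.072478687)/0.030720 = 0.992672
  θ̈ = (θ̇'−θ̇)/dt = (-0.356258891−-0.178257861)/0.030720 = -5.794304
  sinθ=-0.259181, cosθ=0.965829
  F = (M+m)·ẍ + m·l·cosθ·θ̈ − m·l·sinθ·θ̇² = 1.379703 + -0.930040 − -0.001369 = 0.451031
step 3→4:
  ẍ = (ẋ'−ẋ)/dt = (0.194854370−-0.041983810)/0.030720 = 7.709576
  θ̈ = (θ̇'−θ̇)/dt = (-0.866140773−-0.356258891)/0.030720 = -16.597718
  sinθ=-0.264466, cosθ=0.964395
  F = (M+m)·ẍ + m·l·cosθ·θ̈ − m·l·sinθ·θ̇² = 10.715447 + -2.660135 − -0.005578 = 8.060891
step 4→5:
  ẍ = (ẋ'−ẋ)/dt = (0.213730856−0.194854370)/0.030720 = 0.614469
  θ̈ = (θ̇'−θ̇)/dt = (-1.033326238−-0.866140773)/0.030720 = -5.442235
  sinθ=-0.275005, cosθ=0.961443
  F = (M+m)·ẍ + m·l·cosθ·θ̈ − m·l·sinθ·θ̇² = 0.854043 + -0.869563 − -0.034286 = 0.018766
step 5→6:
  ẍ = (ẋ'−ẋ)/dt = (-0.143656372−0.213730856)/0.030720 = -11.633699
  θ̈ = (θ̇'−θ̇)/dt = (-0.619081550−-1.033326238)/0.030720 = 13.484528
  sinθ=-0.300487, cosθ=0.953786
  F = (M+m)·ẍ + m·l·cosθ·θ̈ − m·l·sinθ·θ̇² = -16.169538 + 2.137406 − -0.053321 = -13.978811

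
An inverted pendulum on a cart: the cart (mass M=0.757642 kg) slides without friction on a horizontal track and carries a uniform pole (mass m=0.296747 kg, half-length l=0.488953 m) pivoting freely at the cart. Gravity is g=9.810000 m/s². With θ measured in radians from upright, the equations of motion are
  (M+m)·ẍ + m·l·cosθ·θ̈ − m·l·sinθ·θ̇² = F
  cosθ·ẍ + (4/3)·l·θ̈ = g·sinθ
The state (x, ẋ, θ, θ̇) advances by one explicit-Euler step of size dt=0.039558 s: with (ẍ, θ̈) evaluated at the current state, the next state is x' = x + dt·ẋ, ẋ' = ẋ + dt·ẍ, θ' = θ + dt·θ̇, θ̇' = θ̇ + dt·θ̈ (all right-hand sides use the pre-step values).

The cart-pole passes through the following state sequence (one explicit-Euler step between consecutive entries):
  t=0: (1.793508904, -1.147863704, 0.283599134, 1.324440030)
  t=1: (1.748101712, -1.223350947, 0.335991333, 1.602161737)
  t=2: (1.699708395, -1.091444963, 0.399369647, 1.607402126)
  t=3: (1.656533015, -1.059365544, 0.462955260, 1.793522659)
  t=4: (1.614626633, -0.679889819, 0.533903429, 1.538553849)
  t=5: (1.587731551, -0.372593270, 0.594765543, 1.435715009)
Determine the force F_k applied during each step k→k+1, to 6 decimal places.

step 0→1:
  ẍ = (ẋ'−ẋ)/dt = (-1.223350947−-1.147863704)/0.039558 = -1.908267
  θ̈ = (θ̇'−θ̇)/dt = (1.602161737−1.324440030)/0.039558 = 7.020621
  sinθ=0.279813, cosθ=0.960055
  F = (M+m)·ẍ + m·l·cosθ·θ̈ − m·l·sinθ·θ̇² = -2.012056 + 0.977969 − 0.071217 = -1.105305
step 1→2:
  ẍ = (ẋ'−ẋ)/dt = (-1.091444963−-1.223350947)/0.039558 = 3.334496
  θ̈ = (θ̇'−θ̇)/dt = (1.607402126−1.602161737)/0.039558 = 0.132474
  sinθ=0.329705, cosθ=0.944084
  F = (M+m)·ẍ + m·l·cosθ·θ̈ − m·l·sinθ·θ̇² = 3.515856 + 0.018147 − 0.122798 = 3.411204
step 2→3:
  ẍ = (ẋ'−ẋ)/dt = (-1.059365544−-1.091444963)/0.039558 = 0.810946
  θ̈ = (θ̇'−θ̇)/dt = (1.793522659−1.607402126)/0.039558 = 4.705004
  sinθ=0.388838, cosθ=0.921306
  F = (M+m)·ẍ + m·l·cosθ·θ̈ − m·l·sinθ·θ̇² = 0.855053 + 0.628952 − 0.145771 = 1.338234
step 3→4:
  ẍ = (ẋ'−ẋ)/dt = (-0.679889819−-1.059365544)/0.039558 = 9.592895
  θ̈ = (θ̇'−θ̇)/dt = (1.538553849−1.793522659)/0.039558 = -6.445442
  sinθ=0.446594, cosθ=0.894737
  F = (M+m)·ẍ + m·l·cosθ·θ̈ − m·l·sinθ·θ̇² = 10.114643 + -0.836761 − 0.208440 = 9.069442
step 4→5:
  ẍ = (ẋ'−ẋ)/dt = (-0.372593270−-0.679889819)/0.039558 = 7.768253
  θ̈ = (θ̇'−θ̇)/dt = (1.435715009−1.538553849)/0.039558 = -2.599698
  sinθ=0.508897, cosθ=0.860827
  F = (M+m)·ẍ + m·l·cosθ·θ̈ − m·l·sinθ·θ̇² = 8.190760 + -0.324707 − 0.174787 = 7.691266

F_0 = -1.105305 N
F_1 = 3.411204 N
F_2 = 1.338234 N
F_3 = 9.069442 N
F_4 = 7.691266 N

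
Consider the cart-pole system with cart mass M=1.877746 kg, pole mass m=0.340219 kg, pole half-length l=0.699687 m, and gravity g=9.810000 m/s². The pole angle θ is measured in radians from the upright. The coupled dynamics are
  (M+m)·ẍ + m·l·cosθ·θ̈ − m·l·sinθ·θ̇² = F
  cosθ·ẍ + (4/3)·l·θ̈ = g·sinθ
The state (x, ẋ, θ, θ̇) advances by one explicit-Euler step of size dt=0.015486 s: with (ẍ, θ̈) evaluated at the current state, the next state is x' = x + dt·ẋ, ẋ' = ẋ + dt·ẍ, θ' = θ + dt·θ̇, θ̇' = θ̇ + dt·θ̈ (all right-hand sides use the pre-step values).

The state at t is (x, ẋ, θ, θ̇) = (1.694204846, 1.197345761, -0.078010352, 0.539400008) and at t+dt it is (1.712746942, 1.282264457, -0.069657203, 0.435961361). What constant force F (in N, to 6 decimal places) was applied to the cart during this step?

ẍ = (ẋ'−ẋ)/dt = (1.282264457−1.197345761)/0.015486 = 5.483578
θ̈ = (θ̇'−θ̇)/dt = (0.435961361−0.539400008)/0.015486 = -6.679494
sinθ=-0.077931, cosθ=0.996959
F = (M+m)·ẍ + m·l·cosθ·θ̈ − m·l·sinθ·θ̇² = 12.162385 + -1.585197 − -0.005398 = 10.582586

F = 10.582586 N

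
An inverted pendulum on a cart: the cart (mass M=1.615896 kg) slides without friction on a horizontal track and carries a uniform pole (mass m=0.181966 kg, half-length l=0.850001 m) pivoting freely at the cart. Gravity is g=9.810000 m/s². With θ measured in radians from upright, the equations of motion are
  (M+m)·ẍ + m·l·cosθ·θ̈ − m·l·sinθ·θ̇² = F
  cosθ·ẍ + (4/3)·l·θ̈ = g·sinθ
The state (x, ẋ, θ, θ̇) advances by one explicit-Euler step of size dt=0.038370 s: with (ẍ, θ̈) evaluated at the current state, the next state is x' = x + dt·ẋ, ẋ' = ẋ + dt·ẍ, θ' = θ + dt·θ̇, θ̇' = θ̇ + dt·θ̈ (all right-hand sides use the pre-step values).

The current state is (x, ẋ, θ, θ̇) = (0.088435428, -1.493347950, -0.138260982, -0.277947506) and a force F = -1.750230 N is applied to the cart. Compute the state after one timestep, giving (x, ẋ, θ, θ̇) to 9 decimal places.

sinθ=-0.137820901, cosθ=0.990457167
temp = (F + m·l·θ̇²·sinθ)/(M+m) = (-1.750230 + -0.001646836)/1.797862 = -0.974422306
θ̈ = (g·sinθ − cosθ·temp)/(l·(4/3 − m·cos²θ/(M+m))) = -0.368848724
ẍ = temp − m·l·θ̈·cosθ/(M+m) = -0.942992817
Euler: x'=0.088435428+0.038370·-1.493347950=0.031135667, ẋ'=-1.493347950+0.038370·-0.942992817=-1.529530584
       θ'=-0.138260982+0.038370·-0.277947506=-0.148925828, θ̇'=-0.277947506+0.038370·-0.368848724=-0.292100232

(0.031135667, -1.529530584, -0.148925828, -0.292100232)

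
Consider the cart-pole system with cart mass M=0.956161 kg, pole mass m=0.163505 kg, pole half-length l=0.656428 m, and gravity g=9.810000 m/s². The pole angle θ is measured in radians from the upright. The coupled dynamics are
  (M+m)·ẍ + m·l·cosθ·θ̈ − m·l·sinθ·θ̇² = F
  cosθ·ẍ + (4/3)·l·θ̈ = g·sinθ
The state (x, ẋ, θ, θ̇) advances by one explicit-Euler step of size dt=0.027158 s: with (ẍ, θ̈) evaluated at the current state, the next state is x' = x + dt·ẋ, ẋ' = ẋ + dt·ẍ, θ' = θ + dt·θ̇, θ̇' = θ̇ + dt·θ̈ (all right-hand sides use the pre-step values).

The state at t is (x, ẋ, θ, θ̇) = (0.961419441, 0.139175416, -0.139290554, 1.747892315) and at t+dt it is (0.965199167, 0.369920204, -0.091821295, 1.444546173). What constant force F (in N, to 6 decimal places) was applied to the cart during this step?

F = 8.371416 N

ẍ = (ẋ'−ẋ)/dt = (0.369920204−0.139175416)/0.027158 = 8.496384
θ̈ = (θ̇'−θ̇)/dt = (1.444546173−1.747892315)/0.027158 = -11.169679
sinθ=-0.138841, cosθ=0.990315
F = (M+m)·ẍ + m·l·cosθ·θ̈ − m·l·sinθ·θ̇² = 9.513112 + -1.187222 − -0.045526 = 8.371416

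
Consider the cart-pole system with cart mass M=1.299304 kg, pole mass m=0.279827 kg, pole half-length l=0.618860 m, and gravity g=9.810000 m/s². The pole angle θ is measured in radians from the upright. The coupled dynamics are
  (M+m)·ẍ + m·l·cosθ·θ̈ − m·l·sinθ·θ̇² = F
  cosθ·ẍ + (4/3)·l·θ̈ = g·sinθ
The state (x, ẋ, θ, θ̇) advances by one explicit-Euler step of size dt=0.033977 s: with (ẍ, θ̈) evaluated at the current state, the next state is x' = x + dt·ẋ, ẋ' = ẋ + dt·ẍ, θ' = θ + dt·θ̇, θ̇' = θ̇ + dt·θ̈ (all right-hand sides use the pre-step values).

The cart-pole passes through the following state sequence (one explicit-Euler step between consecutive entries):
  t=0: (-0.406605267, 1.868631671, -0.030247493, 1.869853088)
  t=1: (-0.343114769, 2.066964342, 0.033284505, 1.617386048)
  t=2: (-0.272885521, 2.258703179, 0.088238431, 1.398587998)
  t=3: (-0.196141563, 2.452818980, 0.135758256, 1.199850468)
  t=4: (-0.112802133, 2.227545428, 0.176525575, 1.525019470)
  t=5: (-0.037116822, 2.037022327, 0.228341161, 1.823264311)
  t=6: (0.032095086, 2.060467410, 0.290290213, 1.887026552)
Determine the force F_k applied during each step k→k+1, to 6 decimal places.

F_0 = 7.949930 N
F_1 = 7.781718 N
F_2 = 7.982983 N
F_3 = -8.861591 N
F_4 = -7.429098 N
F_5 = 1.275880 N

step 0→1:
  ẍ = (ẋ'−ẋ)/dt = (2.066964342−1.868631671)/0.033977 = 5.837263
  θ̈ = (θ̇'−θ̇)/dt = (1.617386048−1.869853088)/0.033977 = -7.430528
  sinθ=-0.030243, cosθ=0.999543
  F = (M+m)·ẍ + m·l·cosθ·θ̈ − m·l·sinθ·θ̇² = 9.217802 + -1.286184 − -0.018311 = 7.949930
step 1→2:
  ẍ = (ẋ'−ẋ)/dt = (2.258703179−2.066964342)/0.033977 = 5.643195
  θ̈ = (θ̇'−θ̇)/dt = (1.398587998−1.617386048)/0.033977 = -6.439593
  sinθ=0.033278, cosθ=0.999446
  F = (M+m)·ẍ + m·l·cosθ·θ̈ − m·l·sinθ·θ̇² = 8.911344 + -1.114551 − 0.015075 = 7.781718
step 2→3:
  ẍ = (ẋ'−ẋ)/dt = (2.452818980−2.258703179)/0.033977 = 5.713153
  θ̈ = (θ̇'−θ̇)/dt = (1.199850468−1.398587998)/0.033977 = -5.849178
  sinθ=0.088124, cosθ=0.996110
  F = (M+m)·ẍ + m·l·cosθ·θ̈ − m·l·sinθ·θ̇² = 9.021817 + -1.008983 − 0.029851 = 7.982983
step 3→4:
  ẍ = (ẋ'−ẋ)/dt = (2.227545428−2.452818980)/0.033977 = -6.630178
  θ̈ = (θ̇'−θ̇)/dt = (1.525019470−1.199850468)/0.033977 = 9.570268
  sinθ=0.135342, cosθ=0.990799
  F = (M+m)·ẍ + m·l·cosθ·θ̈ − m·l·sinθ·θ̇² = -10.469919 + 1.642070 − 0.033742 = -8.861591
step 4→5:
  ẍ = (ẋ'−ẋ)/dt = (2.037022327−2.227545428)/0.033977 = -5.607414
  θ̈ = (θ̇'−θ̇)/dt = (1.823264311−1.525019470)/0.033977 = 8.777845
  sinθ=0.175610, cosθ=0.984460
  F = (M+m)·ẍ + m·l·cosθ·θ̈ − m·l·sinθ·θ̇² = -8.854841 + 1.496470 − 0.070727 = -7.429098
step 5→6:
  ẍ = (ẋ'−ẋ)/dt = (2.060467410−2.037022327)/0.033977 = 0.690028
  θ̈ = (θ̇'−θ̇)/dt = (1.887026552−1.823264311)/0.033977 = 1.876630
  sinθ=0.226362, cosθ=0.974043
  F = (M+m)·ẍ + m·l·cosθ·θ̈ − m·l·sinθ·θ̇² = 1.089645 + 0.316547 − 0.130312 = 1.275880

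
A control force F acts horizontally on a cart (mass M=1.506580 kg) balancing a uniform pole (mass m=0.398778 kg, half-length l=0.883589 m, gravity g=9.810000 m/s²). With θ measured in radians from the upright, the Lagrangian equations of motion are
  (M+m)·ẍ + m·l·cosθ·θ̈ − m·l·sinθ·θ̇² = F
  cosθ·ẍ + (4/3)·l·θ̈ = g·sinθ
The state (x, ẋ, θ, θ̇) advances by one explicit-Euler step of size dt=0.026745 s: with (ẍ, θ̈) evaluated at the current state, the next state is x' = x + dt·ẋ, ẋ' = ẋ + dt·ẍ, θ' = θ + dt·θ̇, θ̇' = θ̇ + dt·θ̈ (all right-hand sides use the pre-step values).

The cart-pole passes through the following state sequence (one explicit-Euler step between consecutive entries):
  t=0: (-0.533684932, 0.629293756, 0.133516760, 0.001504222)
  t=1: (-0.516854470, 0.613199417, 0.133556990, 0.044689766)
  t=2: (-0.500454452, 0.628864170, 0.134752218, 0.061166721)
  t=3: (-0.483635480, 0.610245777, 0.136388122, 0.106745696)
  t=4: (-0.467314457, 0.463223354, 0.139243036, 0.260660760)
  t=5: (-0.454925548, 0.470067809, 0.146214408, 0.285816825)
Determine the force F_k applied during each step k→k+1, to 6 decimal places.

F_0 = -0.582697 N
F_1 = 1.331034 N
F_2 = -0.731539 N
F_3 = -8.465721 N
F_4 = 0.812502 N

step 0→1:
  ẍ = (ẋ'−ẋ)/dt = (0.613199417−0.629293756)/0.026745 = -0.601770
  θ̈ = (θ̇'−θ̇)/dt = (0.044689766−0.001504222)/0.026745 = 1.614715
  sinθ=0.133120, cosθ=0.991100
  F = (M+m)·ẍ + m·l·cosθ·θ̈ − m·l·sinθ·θ̇² = -1.146587 + 0.563890 − 0.000000 = -0.582697
step 1→2:
  ẍ = (ẋ'−ẋ)/dt = (0.628864170−0.613199417)/0.026745 = 0.585708
  θ̈ = (θ̇'−θ̇)/dt = (0.061166721−0.044689766)/0.026745 = 0.616076
  sinθ=0.133160, cosθ=0.991095
  F = (M+m)·ẍ + m·l·cosθ·θ̈ − m·l·sinθ·θ̇² = 1.115983 + 0.215145 − 0.000094 = 1.331034
step 2→3:
  ẍ = (ẋ'−ẋ)/dt = (0.610245777−0.628864170)/0.026745 = -0.696145
  θ̈ = (θ̇'−θ̇)/dt = (0.106745696−0.061166721)/0.026745 = 1.704205
  sinθ=0.134345, cosθ=0.990935
  F = (M+m)·ẍ + m·l·cosθ·θ̈ − m·l·sinθ·θ̇² = -1.326405 + 0.595043 − 0.000177 = -0.731539
step 3→4:
  ẍ = (ẋ'−ẋ)/dt = (0.463223354−0.610245777)/0.026745 = -5.497193
  θ̈ = (θ̇'−θ̇)/dt = (0.260660760−0.106745696)/0.026745 = 5.754910
  sinθ=0.135966, cosθ=0.990714
  F = (M+m)·ẍ + m·l·cosθ·θ̈ − m·l·sinθ·θ̇² = -10.474120 + 2.008945 − 0.000546 = -8.465721
step 4→5:
  ẍ = (ẋ'−ẋ)/dt = (0.470067809−0.463223354)/0.026745 = 0.255915
  θ̈ = (θ̇'−θ̇)/dt = (0.285816825−0.260660760)/0.026745 = 0.940589
  sinθ=0.138794, cosθ=0.990321
  F = (M+m)·ẍ + m·l·cosθ·θ̈ − m·l·sinθ·θ̇² = 0.487610 + 0.328214 − 0.003323 = 0.812502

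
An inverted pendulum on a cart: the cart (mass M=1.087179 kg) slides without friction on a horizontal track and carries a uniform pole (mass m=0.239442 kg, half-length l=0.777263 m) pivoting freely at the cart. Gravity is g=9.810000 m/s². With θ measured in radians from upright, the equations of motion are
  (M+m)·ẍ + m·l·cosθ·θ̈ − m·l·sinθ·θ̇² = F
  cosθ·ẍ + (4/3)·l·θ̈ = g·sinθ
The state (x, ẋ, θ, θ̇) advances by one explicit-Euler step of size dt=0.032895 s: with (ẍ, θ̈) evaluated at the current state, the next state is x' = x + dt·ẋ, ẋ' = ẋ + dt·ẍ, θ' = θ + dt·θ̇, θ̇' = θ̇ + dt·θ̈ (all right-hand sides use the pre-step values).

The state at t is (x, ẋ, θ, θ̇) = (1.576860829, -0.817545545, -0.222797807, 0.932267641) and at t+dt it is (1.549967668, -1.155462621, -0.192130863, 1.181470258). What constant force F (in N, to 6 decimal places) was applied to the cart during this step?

F = -12.217042 N

ẍ = (ẋ'−ẋ)/dt = (-1.155462621−-0.817545545)/0.032895 = -10.272597
θ̈ = (θ̇'−θ̇)/dt = (1.181470258−0.932267641)/0.032895 = 7.575699
sinθ=-0.220959, cosθ=0.975283
F = (M+m)·ẍ + m·l·cosθ·θ̈ − m·l·sinθ·θ̇² = -13.627843 + 1.375060 − -0.035741 = -12.217042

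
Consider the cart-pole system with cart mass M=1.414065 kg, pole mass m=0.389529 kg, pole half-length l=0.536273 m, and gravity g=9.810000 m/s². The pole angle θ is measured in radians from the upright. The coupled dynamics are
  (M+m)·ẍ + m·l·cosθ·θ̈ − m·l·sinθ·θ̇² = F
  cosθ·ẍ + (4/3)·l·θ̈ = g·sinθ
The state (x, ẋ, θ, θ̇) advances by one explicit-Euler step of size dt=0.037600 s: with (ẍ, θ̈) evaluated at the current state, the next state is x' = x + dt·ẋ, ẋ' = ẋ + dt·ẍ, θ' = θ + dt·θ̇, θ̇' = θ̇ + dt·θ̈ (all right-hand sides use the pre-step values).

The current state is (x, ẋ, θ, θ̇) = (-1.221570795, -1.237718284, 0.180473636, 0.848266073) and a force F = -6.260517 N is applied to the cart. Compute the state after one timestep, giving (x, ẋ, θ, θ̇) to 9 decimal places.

(-1.268109002, -1.404340672, 0.212368440, 1.170104360)

sinθ=0.179495537, cosθ=0.983758788
temp = (F + m·l·θ̇²·sinθ)/(M+m) = (-6.260517 + 0.026980101)/1.803594 = -3.456175225
θ̈ = (g·sinθ − cosθ·temp)/(l·(4/3 − m·cos²θ/(M+m))) = 8.559528900
ẍ = temp − m·l·θ̈·cosθ/(M+m) = -4.431446501
Euler: x'=-1.221570795+0.037600·-1.237718284=-1.268109002, ẋ'=-1.237718284+0.037600·-4.431446501=-1.404340672
       θ'=0.180473636+0.037600·0.848266073=0.212368440, θ̇'=0.848266073+0.037600·8.559528900=1.170104360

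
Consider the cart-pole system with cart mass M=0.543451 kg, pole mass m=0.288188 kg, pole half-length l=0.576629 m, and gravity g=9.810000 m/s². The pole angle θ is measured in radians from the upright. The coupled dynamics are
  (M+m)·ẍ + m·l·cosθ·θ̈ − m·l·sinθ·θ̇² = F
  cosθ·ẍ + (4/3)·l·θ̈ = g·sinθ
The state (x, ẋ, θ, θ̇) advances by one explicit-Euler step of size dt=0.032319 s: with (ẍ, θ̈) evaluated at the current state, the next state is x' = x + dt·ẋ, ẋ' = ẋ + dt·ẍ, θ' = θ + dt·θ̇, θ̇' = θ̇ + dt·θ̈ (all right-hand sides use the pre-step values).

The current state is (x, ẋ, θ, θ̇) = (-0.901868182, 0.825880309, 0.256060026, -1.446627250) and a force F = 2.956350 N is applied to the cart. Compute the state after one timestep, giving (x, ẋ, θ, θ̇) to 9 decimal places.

(-0.875176556, 0.955539711, 0.209306480, -1.505329401)

sinθ=0.253271015, cosθ=0.967395365
temp = (F + m·l·θ̇²·sinθ)/(M+m) = (2.956350 + 0.088078751)/0.831639 = 3.660757553
θ̈ = (g·sinθ − cosθ·temp)/(l·(4/3 − m·cos²θ/(M+m))) = -1.816335633
ẍ = temp − m·l·θ̈·cosθ/(M+m) = 4.011863052
Euler: x'=-0.901868182+0.032319·0.825880309=-0.875176556, ẋ'=0.825880309+0.032319·4.011863052=0.955539711
       θ'=0.256060026+0.032319·-1.446627250=0.209306480, θ̇'=-1.446627250+0.032319·-1.816335633=-1.505329401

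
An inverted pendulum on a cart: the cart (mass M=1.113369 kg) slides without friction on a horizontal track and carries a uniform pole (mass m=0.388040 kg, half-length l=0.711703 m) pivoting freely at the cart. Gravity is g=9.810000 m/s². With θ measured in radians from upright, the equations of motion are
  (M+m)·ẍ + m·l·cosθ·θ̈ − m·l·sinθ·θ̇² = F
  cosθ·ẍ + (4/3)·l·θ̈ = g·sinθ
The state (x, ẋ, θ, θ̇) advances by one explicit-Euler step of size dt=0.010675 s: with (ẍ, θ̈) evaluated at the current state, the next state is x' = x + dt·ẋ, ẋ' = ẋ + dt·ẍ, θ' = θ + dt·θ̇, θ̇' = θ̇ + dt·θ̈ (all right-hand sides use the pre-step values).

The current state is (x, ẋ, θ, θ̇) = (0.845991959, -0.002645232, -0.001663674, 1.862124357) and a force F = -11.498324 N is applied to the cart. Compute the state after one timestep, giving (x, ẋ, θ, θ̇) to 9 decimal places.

sinθ=-0.001663673, cosθ=0.999998616
temp = (F + m·l·θ̇²·sinθ)/(M+m) = (-11.498324 + -0.001593165)/1.501409 = -7.659416698
θ̈ = (g·sinθ − cosθ·temp)/(l·(4/3 − m·cos²θ/(M+m))) = 9.990990096
ẍ = temp − m·l·θ̈·cosθ/(M+m) = -9.497157276
Euler: x'=0.845991959+0.010675·-0.002645232=0.845963721, ẋ'=-0.002645232+0.010675·-9.497157276=-0.104027386
       θ'=-0.001663674+0.010675·1.862124357=0.018214504, θ̇'=1.862124357+0.010675·9.990990096=1.968778176

(0.845963721, -0.104027386, 0.018214504, 1.968778176)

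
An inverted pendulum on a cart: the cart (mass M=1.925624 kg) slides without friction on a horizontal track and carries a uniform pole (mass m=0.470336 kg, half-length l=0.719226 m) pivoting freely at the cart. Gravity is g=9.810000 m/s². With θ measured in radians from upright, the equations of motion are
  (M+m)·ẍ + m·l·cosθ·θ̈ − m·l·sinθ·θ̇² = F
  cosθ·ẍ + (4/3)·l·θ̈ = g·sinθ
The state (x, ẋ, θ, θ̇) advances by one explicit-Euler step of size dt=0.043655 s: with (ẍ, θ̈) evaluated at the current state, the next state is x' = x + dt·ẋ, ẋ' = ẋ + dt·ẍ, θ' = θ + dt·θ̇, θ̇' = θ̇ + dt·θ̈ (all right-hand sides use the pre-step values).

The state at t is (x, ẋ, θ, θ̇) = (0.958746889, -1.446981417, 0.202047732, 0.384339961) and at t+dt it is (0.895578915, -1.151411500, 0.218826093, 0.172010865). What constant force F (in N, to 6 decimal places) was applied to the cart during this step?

F = 14.600179 N

ẍ = (ẋ'−ẋ)/dt = (-1.151411500−-1.446981417)/0.043655 = 6.770586
θ̈ = (θ̇'−θ̇)/dt = (0.172010865−0.384339961)/0.043655 = -4.863798
sinθ=0.200676, cosθ=0.979658
F = (M+m)·ẍ + m·l·cosθ·θ̈ − m·l·sinθ·θ̇² = 16.222052 + -1.611846 − 0.010028 = 14.600179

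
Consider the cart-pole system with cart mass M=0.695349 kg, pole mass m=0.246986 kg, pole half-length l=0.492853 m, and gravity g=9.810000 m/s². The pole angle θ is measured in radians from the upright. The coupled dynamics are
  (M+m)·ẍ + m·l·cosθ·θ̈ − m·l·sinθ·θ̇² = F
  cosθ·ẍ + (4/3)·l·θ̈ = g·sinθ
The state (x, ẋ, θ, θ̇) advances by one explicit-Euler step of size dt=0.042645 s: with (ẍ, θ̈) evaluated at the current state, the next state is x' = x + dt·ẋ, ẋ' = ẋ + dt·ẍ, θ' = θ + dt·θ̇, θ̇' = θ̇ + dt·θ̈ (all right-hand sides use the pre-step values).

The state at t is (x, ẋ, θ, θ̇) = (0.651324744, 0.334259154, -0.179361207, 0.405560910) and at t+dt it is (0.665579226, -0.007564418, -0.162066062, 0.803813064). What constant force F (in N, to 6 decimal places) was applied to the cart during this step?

ẍ = (ẋ'−ẋ)/dt = (-0.007564418−0.334259154)/0.042645 = -8.015560
θ̈ = (θ̇'−θ̇)/dt = (0.803813064−0.405560910)/0.042645 = 9.338777
sinθ=-0.178401, cosθ=0.983958
F = (M+m)·ẍ + m·l·cosθ·θ̈ − m·l·sinθ·θ̇² = -7.553343 + 1.118552 − -0.003572 = -6.431219

F = -6.431219 N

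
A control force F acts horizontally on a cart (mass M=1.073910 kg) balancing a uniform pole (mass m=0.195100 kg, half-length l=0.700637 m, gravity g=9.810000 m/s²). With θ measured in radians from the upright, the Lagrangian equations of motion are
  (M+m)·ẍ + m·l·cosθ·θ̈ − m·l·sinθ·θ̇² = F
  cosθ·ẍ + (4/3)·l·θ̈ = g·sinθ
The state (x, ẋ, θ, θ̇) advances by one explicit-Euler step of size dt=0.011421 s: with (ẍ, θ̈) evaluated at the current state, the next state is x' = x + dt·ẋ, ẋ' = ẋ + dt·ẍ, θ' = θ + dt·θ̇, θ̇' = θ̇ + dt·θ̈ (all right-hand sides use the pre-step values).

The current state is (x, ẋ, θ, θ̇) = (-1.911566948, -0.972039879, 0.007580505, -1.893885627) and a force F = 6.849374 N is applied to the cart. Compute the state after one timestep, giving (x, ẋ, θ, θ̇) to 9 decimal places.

(-1.922668615, -0.902435056, -0.014049563, -1.967483130)

sinθ=0.007580432, cosθ=0.999971268
temp = (F + m·l·θ̇²·sinθ)/(M+m) = (6.849374 + 0.003716651)/1.269010 = 5.400344088
θ̈ = (g·sinθ − cosθ·temp)/(l·(4/3 − m·cos²θ/(M+m))) = -6.444050709
ẍ = temp − m·l·θ̈·cosθ/(M+m) = 6.094459623
Euler: x'=-1.911566948+0.011421·-0.972039879=-1.922668615, ẋ'=-0.972039879+0.011421·6.094459623=-0.902435056
       θ'=0.007580505+0.011421·-1.893885627=-0.014049563, θ̇'=-1.893885627+0.011421·-6.444050709=-1.967483130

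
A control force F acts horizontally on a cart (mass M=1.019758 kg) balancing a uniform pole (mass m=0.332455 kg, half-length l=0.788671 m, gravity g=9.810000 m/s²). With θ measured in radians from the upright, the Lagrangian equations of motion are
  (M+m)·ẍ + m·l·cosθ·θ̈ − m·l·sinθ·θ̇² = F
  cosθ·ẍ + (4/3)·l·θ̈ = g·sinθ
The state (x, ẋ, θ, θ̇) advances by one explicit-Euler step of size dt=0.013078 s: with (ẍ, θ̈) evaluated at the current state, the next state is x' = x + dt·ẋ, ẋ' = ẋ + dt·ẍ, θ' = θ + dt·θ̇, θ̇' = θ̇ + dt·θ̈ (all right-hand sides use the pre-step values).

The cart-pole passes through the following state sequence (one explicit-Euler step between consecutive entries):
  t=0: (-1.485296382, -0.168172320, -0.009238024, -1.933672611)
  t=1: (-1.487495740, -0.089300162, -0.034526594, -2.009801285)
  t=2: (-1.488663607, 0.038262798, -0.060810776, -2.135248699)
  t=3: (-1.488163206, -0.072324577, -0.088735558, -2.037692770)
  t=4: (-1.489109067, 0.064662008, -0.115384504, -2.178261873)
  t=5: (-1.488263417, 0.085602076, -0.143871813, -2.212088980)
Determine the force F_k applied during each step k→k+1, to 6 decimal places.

F_0 = 6.637903 N
F_1 = 10.712495 N
F_2 = -9.409383 N
F_3 = 11.453198 N
F_4 = 1.634667 N

step 0→1:
  ẍ = (ẋ'−ẋ)/dt = (-0.089300162−-0.168172320)/0.013078 = 6.030904
  θ̈ = (θ̇'−θ̇)/dt = (-2.009801285−-1.933672611)/0.013078 = -5.821125
  sinθ=-0.009238, cosθ=0.999957
  F = (M+m)·ẍ + m·l·cosθ·θ̈ − m·l·sinθ·θ̇² = 8.155066 + -1.526220 − -0.009057 = 6.637903
step 1→2:
  ẍ = (ẋ'−ẋ)/dt = (0.038262798−-0.089300162)/0.013078 = 9.754011
  θ̈ = (θ̇'−θ̇)/dt = (-2.135248699−-2.009801285)/0.013078 = -9.592248
  sinθ=-0.034520, cosθ=0.999404
  F = (M+m)·ẍ + m·l·cosθ·θ̈ − m·l·sinθ·θ̇² = 13.189501 + -2.513566 − -0.036560 = 10.712495
step 2→3:
  ẍ = (ẋ'−ẋ)/dt = (-0.072324577−0.038262798)/0.013078 = -8.455985
  θ̈ = (θ̇'−θ̇)/dt = (-2.037692770−-2.135248699)/0.013078 = 7.459545
  sinθ=-0.060773, cosθ=0.998152
  F = (M+m)·ẍ + m·l·cosθ·θ̈ − m·l·sinθ·θ̇² = -11.434293 + 1.952260 − -0.072650 = -9.409383
step 3→4:
  ẍ = (ẋ'−ẋ)/dt = (0.064662008−-0.072324577)/0.013078 = 10.474582
  θ̈ = (θ̇'−θ̇)/dt = (-2.178261873−-2.037692770)/0.013078 = -10.748517
  sinθ=-0.088619, cosθ=0.996066
  F = (M+m)·ẍ + m·l·cosθ·θ̈ − m·l·sinθ·θ̇² = 14.163866 + -2.807147 − -0.096479 = 11.453198
step 4→5:
  ẍ = (ẋ'−ẋ)/dt = (0.085602076−0.064662008)/0.013078 = 1.601167
  θ̈ = (θ̇'−θ̇)/dt = (-2.212088980−-2.178261873)/0.013078 = -2.586566
  sinθ=-0.115129, cosθ=0.993351
  F = (M+m)·ẍ + m·l·cosθ·θ̈ − m·l·sinθ·θ̇² = 2.165119 + -0.673682 − -0.143229 = 1.634667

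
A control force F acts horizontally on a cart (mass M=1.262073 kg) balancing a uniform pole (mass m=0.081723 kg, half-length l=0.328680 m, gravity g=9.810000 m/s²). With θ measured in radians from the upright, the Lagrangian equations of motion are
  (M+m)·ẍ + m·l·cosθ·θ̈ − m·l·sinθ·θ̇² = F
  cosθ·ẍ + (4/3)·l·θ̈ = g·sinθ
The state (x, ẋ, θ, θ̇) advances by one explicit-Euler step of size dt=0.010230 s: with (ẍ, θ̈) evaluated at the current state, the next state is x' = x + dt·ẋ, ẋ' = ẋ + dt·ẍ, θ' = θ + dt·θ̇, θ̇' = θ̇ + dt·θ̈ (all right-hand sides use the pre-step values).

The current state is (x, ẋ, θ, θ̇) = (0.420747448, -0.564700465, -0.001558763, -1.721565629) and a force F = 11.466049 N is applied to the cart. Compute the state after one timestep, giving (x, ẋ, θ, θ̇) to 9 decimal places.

sinθ=-0.001558762, cosθ=0.999998785
temp = (F + m·l·θ̇²·sinθ)/(M+m) = (11.466049 + -0.000124092)/1.343796 = 8.532489238
θ̈ = (g·sinθ − cosθ·temp)/(l·(4/3 − m·cos²θ/(M+m))) = -20.436921636
ẍ = temp − m·l·θ̈·cosθ/(M+m) = 8.940995941
Euler: x'=0.420747448+0.010230·-0.564700465=0.414970562, ẋ'=-0.564700465+0.010230·8.940995941=-0.473234077
       θ'=-0.001558763+0.010230·-1.721565629=-0.019170379, θ̇'=-1.721565629+0.010230·-20.436921636=-1.930635337

(0.414970562, -0.473234077, -0.019170379, -1.930635337)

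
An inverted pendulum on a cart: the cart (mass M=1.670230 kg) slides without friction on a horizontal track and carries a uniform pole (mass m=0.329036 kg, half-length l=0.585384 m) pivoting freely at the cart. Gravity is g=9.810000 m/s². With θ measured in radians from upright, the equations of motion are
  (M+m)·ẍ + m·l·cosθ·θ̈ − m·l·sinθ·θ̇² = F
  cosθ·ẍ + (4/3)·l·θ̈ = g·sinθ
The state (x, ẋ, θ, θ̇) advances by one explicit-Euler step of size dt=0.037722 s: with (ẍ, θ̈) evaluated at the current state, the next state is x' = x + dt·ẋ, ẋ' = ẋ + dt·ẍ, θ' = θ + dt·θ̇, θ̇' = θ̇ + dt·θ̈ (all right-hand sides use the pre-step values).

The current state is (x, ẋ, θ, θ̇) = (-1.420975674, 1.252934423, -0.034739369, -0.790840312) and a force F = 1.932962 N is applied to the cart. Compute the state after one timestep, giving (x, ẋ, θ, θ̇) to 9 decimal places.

sinθ=-0.034732382, cosθ=0.999396649
temp = (F + m·l·θ̇²·sinθ)/(M+m) = (1.932962 + -0.004184046)/1.999266 = 0.964743038
θ̈ = (g·sinθ − cosθ·temp)/(l·(4/3 − m·cos²θ/(M+m))) = -1.906928348
ẍ = temp − m·l·θ̈·cosθ/(M+m) = 1.148348648
Euler: x'=-1.420975674+0.037722·1.252934423=-1.373712482, ẋ'=1.252934423+0.037722·1.148348648=1.296252431
       θ'=-0.034739369+0.037722·-0.790840312=-0.064571447, θ̇'=-0.790840312+0.037722·-1.906928348=-0.862773463

(-1.373712482, 1.296252431, -0.064571447, -0.862773463)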